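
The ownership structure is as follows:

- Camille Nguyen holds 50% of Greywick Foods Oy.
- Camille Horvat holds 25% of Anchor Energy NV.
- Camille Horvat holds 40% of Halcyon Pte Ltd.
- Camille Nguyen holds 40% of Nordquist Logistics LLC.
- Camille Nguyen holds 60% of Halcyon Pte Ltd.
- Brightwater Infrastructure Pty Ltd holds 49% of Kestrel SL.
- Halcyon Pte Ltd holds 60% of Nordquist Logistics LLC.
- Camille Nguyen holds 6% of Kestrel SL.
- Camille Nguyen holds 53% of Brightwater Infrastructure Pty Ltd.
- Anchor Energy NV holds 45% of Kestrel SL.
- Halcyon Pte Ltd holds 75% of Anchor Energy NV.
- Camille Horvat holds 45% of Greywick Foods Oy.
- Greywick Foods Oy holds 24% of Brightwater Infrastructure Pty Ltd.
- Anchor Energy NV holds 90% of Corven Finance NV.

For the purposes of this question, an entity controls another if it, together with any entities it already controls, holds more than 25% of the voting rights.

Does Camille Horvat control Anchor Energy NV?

Yes

Camille Horvat holds 40% of Halcyon, so Camille Horvat controls Halcyon.
Camille Horvat and Halcyon together hold 25% + 75% = 100% of Anchor, so Camille Horvat controls Anchor.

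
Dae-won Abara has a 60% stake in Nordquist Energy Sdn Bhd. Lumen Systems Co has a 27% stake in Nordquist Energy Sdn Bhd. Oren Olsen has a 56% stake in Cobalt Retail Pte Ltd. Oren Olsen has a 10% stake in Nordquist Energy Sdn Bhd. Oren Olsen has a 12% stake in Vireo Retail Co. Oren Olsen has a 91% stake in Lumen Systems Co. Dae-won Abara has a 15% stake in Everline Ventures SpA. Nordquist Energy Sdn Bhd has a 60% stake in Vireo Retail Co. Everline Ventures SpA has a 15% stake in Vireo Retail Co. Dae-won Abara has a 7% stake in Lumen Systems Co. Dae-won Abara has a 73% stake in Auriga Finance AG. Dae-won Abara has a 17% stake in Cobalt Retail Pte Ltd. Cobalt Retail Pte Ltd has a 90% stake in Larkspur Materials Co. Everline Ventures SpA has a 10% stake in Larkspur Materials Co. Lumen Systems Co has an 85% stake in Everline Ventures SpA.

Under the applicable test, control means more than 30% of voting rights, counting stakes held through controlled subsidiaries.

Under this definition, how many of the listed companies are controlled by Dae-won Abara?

3

Dae-won holds 73% of Auriga, so Dae-won controls Auriga.
Dae-won holds 60% of Nordquist, so Dae-won controls Nordquist.
Nordquist holds 60% of Vireo, so Dae-won controls Vireo.
No other company's threshold is met.
Dae-won controls 3 companies.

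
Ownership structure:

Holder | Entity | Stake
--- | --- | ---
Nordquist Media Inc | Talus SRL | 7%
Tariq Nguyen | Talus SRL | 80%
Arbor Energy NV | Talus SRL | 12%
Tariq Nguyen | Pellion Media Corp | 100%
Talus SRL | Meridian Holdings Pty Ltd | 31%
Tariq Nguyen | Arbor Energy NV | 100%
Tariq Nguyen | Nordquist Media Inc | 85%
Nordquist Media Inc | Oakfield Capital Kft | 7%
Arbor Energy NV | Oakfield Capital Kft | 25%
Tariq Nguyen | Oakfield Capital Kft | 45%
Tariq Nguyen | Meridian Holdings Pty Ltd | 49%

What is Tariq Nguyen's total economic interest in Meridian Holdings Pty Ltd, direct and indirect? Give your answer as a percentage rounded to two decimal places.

79.36%

Tariq reaches Meridian along 4 paths.
Via Arbor → Talus: 100% × 12% × 31% = 3.72%.
Via Nordquist → Talus: 85% × 7% × 31% = 1.8445%.
Via Talus: 80% × 31% = 24.8%.
Direct stake: 49% = 49%.
Total: 3.72% + 1.8445% + 24.8% + 49% = 79.3645%.
Rounded: 79.36%.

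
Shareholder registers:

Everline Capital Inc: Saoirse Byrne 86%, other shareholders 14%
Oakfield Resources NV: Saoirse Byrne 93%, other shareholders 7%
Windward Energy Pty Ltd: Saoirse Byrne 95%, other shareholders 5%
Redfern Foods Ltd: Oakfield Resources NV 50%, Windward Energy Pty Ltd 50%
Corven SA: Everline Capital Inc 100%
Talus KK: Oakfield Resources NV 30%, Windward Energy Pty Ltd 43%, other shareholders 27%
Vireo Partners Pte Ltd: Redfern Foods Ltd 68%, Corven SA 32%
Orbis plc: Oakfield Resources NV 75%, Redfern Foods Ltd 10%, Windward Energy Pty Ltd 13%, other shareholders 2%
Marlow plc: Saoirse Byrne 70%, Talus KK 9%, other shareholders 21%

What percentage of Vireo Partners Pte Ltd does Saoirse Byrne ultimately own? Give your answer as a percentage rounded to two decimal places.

91.44%

Saoirse reaches Vireo along 3 paths.
Via Oakfield → Redfern: 93% × 50% × 68% = 31.62%.
Via Windward → Redfern: 95% × 50% × 68% = 32.3%.
Via Everline → Corven: 86% × 100% × 32% = 27.52%.
Total: 31.62% + 32.3% + 27.52% = 91.44%.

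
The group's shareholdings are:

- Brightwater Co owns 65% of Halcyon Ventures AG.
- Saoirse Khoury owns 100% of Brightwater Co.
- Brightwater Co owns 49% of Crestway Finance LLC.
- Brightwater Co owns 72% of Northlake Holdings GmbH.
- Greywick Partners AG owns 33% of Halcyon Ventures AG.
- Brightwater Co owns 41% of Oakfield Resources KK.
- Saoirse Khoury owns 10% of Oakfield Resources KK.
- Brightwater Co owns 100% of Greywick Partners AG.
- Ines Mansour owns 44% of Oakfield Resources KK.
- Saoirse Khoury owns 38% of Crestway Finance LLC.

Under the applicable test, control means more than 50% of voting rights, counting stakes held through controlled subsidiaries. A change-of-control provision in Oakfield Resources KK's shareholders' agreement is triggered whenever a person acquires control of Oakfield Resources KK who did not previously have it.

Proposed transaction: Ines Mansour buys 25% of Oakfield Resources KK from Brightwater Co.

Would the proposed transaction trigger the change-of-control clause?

Yes

The purchase adds only to Ines's holdings (Brightwater's stake shrinks), so Ines is the only person who could newly come to control Oakfield.
Ines's largest direct stake is 44% in Oakfield, which does not meet the threshold, so Ines controls no company.
In Oakfield, Ines's side holds only 44%, not > 50%.
So before the transaction, Ines does not control Oakfield.
After the purchase, Ines's direct stake in Oakfield rises to 44% + 25% = 69%, and Brightwater's stake falls to 16%.
Ines holds 69% of Oakfield, so Ines controls Oakfield.
Ines did not control Oakfield before and does after, so the clause is triggered.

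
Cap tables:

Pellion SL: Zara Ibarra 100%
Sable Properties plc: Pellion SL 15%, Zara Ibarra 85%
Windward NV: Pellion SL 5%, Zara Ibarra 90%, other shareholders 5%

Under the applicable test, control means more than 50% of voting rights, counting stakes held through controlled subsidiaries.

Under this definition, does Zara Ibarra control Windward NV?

Yes

Zara holds 100% of Pellion, so Zara controls Pellion.
Pellion and Zara together hold 5% + 90% = 95% of Windward, so Zara controls Windward.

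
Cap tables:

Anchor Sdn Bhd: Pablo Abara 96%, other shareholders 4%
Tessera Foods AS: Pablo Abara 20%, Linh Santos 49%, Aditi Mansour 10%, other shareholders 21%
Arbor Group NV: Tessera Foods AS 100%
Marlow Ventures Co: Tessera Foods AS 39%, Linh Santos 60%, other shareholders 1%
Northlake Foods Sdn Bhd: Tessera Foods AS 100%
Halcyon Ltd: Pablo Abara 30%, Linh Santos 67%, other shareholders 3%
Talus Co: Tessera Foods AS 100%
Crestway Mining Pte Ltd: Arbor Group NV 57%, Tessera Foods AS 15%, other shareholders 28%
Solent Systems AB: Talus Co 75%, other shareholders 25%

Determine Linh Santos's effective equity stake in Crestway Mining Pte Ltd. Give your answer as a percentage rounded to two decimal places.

Linh reaches Crestway along 2 paths.
Via Tessera → Arbor: 49% × 100% × 57% = 27.93%.
Via Tessera: 49% × 15% = 7.35%.
Total: 27.93% + 7.35% = 35.28%.

35.28%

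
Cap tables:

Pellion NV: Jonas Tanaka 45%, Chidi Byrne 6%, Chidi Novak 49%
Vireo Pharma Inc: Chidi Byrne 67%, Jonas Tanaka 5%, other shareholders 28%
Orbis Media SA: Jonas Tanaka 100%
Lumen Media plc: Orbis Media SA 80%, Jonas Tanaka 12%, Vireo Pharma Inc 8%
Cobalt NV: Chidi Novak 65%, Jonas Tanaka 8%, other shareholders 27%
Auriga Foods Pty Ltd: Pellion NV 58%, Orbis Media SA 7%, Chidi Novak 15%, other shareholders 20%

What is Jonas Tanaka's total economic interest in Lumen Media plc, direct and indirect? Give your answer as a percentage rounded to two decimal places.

Jonas reaches Lumen along 3 paths.
Via Orbis: 100% × 80% = 80%.
Direct stake: 12% = 12%.
Via Vireo: 5% × 8% = 0.4%.
Total: 80% + 12% + 0.4% = 92.4%.
Rounded: 92.40%.

92.40%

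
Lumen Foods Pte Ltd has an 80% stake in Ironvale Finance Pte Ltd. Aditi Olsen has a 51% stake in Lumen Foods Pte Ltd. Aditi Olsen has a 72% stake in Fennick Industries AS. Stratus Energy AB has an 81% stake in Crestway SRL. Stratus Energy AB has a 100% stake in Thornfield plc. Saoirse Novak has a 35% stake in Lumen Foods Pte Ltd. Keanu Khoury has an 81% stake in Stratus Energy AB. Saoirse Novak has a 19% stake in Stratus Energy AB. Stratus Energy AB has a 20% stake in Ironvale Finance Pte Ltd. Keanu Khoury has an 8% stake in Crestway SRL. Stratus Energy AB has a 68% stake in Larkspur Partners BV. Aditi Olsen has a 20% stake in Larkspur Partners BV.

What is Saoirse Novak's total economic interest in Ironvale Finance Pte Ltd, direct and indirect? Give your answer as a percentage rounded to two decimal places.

31.80%

Saoirse reaches Ironvale along 2 paths.
Via Stratus: 19% × 20% = 3.8%.
Via Lumen: 35% × 80% = 28%.
Total: 3.8% + 28% = 31.8%.
Rounded: 31.80%.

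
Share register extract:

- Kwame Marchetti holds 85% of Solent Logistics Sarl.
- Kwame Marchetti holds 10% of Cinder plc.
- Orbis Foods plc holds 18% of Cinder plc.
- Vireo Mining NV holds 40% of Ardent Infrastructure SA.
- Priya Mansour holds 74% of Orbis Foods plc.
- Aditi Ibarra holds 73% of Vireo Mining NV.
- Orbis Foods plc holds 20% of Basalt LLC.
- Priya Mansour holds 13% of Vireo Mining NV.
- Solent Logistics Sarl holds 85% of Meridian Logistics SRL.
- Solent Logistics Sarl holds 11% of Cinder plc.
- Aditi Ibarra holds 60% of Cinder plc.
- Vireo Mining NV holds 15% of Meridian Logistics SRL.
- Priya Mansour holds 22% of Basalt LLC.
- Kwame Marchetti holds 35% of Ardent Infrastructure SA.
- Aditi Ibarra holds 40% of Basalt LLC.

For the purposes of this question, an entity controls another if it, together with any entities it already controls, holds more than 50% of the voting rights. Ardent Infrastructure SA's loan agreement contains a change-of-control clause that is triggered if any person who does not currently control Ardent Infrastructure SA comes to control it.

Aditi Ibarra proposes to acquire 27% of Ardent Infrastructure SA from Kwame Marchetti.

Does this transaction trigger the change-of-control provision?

The purchase adds only to Aditi's holdings (Kwame's stake shrinks), so Aditi is the only person who could newly come to control Ardent.
Aditi holds 73% of Vireo, so Aditi controls Vireo.
Aditi holds 60% of Cinder, so Aditi controls Cinder.
In Ardent, Aditi's side holds only 40%, not > 50%.
So before the transaction, Aditi does not control Ardent.
After the purchase, Aditi holds 27% of Ardent directly, and Kwame's stake falls to 8%.
Vireo and Aditi together hold 40% + 27% = 67% of Ardent, so Aditi controls Ardent.
Aditi did not control Ardent before and does after, so the clause is triggered.

Yes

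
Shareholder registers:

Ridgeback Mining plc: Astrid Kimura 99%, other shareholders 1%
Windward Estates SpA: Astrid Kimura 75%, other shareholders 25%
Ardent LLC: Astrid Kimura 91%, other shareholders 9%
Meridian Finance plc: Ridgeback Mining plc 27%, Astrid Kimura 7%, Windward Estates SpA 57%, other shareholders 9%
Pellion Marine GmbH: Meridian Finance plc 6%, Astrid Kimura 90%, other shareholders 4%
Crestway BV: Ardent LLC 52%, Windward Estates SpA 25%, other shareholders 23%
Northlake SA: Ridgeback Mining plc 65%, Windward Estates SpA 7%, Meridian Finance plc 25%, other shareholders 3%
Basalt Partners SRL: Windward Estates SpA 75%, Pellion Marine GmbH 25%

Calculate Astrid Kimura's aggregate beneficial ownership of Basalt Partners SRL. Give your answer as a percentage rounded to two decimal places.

Astrid reaches Basalt along 5 paths.
Via Windward: 75% × 75% = 56.25%.
Via Ridgeback → Meridian → Pellion: 99% × 27% × 6% × 25% = 0.40095%.
Via Meridian → Pellion: 7% × 6% × 25% = 0.105%.
Via Windward → Meridian → Pellion: 75% × 57% × 6% × 25% = 0.64125%.
Via Pellion: 90% × 25% = 22.5%.
Total: 56.25% + 0.40095% + 0.105% + 0.64125% + 22.5% = 79.8972%.
Rounded: 79.90%.

79.90%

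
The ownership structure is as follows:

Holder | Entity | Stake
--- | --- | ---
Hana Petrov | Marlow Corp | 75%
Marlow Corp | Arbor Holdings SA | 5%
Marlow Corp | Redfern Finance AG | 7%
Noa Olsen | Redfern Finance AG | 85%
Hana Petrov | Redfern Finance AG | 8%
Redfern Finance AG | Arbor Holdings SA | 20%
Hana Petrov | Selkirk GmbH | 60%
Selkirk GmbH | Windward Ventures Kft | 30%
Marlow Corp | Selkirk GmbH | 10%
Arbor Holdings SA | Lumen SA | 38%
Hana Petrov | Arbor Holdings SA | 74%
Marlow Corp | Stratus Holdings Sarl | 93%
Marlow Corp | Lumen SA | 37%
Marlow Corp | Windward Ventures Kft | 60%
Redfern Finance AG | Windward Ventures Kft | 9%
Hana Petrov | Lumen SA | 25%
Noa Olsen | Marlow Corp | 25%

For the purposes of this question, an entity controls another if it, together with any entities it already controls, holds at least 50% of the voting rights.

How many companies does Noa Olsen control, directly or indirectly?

1

Noa holds 85% of Redfern, so Noa controls Redfern.
No other company's threshold is met.
Noa controls 1 company.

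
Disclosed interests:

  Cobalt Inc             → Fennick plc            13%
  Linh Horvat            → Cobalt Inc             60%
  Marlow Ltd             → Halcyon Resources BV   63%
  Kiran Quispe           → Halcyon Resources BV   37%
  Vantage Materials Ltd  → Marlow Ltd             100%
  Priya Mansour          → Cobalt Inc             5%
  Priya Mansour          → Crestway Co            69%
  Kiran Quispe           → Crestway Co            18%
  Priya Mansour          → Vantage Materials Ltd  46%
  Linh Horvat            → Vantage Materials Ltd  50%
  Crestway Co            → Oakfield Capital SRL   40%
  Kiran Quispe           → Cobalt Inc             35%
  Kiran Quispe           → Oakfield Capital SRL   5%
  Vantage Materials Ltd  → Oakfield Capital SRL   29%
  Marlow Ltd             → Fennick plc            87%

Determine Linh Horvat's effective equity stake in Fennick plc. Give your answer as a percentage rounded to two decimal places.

51.30%

Linh reaches Fennick along 2 paths.
Via Vantage → Marlow: 50% × 100% × 87% = 43.5%.
Via Cobalt: 60% × 13% = 7.8%.
Total: 43.5% + 7.8% = 51.3%.
Rounded: 51.30%.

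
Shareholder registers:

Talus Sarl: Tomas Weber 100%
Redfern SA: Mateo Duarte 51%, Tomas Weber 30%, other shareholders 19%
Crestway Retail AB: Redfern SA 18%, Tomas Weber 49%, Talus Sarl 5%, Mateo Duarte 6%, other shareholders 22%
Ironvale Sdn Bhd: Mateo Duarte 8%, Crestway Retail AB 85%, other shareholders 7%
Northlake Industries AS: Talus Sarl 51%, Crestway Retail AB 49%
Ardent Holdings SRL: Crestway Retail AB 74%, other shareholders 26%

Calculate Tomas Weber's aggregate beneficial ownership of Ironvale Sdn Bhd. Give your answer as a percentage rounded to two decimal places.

50.49%

Tomas reaches Ironvale along 3 paths.
Via Redfern → Crestway: 30% × 18% × 85% = 4.59%.
Via Crestway: 49% × 85% = 41.65%.
Via Talus → Crestway: 100% × 5% × 85% = 4.25%.
Total: 4.59% + 41.65% + 4.25% = 50.49%.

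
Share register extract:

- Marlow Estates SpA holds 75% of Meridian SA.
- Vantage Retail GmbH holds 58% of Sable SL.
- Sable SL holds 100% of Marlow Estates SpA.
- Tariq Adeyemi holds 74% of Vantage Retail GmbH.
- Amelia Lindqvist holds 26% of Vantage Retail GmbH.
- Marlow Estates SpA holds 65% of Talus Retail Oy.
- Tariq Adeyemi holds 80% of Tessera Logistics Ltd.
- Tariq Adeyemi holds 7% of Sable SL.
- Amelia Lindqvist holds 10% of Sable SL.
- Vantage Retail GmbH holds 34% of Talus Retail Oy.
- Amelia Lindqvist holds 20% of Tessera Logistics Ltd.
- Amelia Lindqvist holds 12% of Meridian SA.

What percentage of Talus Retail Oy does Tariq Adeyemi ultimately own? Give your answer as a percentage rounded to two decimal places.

57.61%

Tariq reaches Talus along 3 paths.
Via Vantage → Sable → Marlow: 74% × 58% × 100% × 65% = 27.898%.
Via Sable → Marlow: 7% × 100% × 65% = 4.55%.
Via Vantage: 74% × 34% = 25.16%.
Total: 27.898% + 4.55% + 25.16% = 57.608%.
Rounded: 57.61%.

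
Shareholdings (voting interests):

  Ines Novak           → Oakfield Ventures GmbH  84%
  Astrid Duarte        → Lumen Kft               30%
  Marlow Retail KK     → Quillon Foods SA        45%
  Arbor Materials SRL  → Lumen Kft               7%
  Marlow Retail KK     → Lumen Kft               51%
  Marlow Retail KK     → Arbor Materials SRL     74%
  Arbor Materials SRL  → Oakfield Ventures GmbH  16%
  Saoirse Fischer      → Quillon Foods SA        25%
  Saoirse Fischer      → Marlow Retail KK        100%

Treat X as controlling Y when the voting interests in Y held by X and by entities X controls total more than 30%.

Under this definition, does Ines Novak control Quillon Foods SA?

No

Ines holds 84% of Oakfield, so Ines controls Oakfield.
Neither Ines nor any entity Ines controls holds any voting interest in Quillon.
So Ines does not control Quillon.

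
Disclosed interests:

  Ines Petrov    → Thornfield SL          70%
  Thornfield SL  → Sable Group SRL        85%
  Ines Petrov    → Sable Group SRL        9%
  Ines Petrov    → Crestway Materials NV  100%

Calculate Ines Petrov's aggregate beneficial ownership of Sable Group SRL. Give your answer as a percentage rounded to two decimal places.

68.50%

Ines reaches Sable along 2 paths.
Direct stake: 9% = 9%.
Via Thornfield: 70% × 85% = 59.5%.
Total: 9% + 59.5% = 68.5%.
Rounded: 68.50%.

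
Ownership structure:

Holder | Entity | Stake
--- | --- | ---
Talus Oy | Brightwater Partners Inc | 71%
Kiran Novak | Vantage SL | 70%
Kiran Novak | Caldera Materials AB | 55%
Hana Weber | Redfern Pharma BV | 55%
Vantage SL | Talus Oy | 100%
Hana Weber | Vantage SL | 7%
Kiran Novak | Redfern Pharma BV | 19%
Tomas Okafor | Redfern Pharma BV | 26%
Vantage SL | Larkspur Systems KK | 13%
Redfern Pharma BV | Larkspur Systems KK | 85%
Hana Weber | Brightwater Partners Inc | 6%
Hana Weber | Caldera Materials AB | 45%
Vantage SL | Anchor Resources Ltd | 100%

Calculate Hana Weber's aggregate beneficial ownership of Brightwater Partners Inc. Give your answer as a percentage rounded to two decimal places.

Hana reaches Brightwater along 2 paths.
Direct stake: 6% = 6%.
Via Vantage → Talus: 7% × 100% × 71% = 4.97%.
Total: 6% + 4.97% = 10.97%.

10.97%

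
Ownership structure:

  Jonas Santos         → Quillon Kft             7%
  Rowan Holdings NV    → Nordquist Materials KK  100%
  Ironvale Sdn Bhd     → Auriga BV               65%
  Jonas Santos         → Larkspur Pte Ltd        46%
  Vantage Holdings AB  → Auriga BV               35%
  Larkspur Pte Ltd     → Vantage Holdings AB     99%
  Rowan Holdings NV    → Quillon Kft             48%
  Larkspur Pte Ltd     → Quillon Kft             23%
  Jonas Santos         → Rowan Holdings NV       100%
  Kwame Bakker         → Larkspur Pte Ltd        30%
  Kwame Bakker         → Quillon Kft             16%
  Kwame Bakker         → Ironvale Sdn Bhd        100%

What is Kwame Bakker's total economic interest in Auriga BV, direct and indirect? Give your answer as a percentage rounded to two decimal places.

Kwame reaches Auriga along 2 paths.
Via Ironvale: 100% × 65% = 65%.
Via Larkspur → Vantage: 30% × 99% × 35% = 10.395%.
Total: 65% + 10.395% = 75.395%.
Rounded: 75.40%.

75.40%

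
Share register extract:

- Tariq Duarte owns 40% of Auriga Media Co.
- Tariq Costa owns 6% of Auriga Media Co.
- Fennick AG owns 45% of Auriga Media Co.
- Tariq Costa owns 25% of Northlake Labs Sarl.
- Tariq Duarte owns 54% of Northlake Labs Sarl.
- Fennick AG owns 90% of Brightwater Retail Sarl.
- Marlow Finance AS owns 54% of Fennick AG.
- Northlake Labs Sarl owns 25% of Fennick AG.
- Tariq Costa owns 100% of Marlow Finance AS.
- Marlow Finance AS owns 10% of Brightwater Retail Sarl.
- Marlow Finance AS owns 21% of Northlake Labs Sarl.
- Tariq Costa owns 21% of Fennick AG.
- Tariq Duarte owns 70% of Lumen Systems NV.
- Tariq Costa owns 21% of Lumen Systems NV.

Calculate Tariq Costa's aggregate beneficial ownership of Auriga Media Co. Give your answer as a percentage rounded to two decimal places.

Tariq Costa reaches Auriga along 5 paths.
Via Northlake → Fennick: 25% × 25% × 45% = 2.8125%.
Via Marlow → Northlake → Fennick: 100% × 21% × 25% × 45% = 2.3625%.
Via Marlow → Fennick: 100% × 54% × 45% = 24.3%.
Via Fennick: 21% × 45% = 9.45%.
Direct stake: 6% = 6%.
Total: 2.8125% + 2.3625% + 24.3% + 9.45% + 6% = 44.925%.
Rounded: 44.93%.

44.93%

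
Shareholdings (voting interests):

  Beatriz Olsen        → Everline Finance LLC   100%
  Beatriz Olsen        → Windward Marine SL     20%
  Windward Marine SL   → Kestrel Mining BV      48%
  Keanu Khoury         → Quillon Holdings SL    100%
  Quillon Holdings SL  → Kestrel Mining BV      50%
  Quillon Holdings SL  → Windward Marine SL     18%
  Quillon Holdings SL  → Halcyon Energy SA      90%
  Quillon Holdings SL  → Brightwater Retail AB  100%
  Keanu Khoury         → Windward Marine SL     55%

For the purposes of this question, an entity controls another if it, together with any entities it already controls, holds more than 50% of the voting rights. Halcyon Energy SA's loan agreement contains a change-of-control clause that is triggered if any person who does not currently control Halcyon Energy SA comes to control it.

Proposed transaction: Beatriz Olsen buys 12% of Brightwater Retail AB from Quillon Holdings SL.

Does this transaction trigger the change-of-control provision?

The purchase adds only to Beatriz's holdings (Quillon's stake shrinks), so Beatriz is the only person who could newly come to control Halcyon.
Beatriz holds 100% of Everline, so Beatriz controls Everline.
Neither Beatriz nor any entity Beatriz controls holds any voting interest in Halcyon.
So before the transaction, Beatriz does not control Halcyon.
After the purchase, Beatriz holds 12% of Brightwater directly, and Quillon's stake falls to 88%.
Beatriz's side now holds 12% of Brightwater, not > 50%, so Beatriz still does not control Brightwater.
After the transaction, neither Beatriz nor any entity Beatriz controls holds a voting interest in Halcyon, so Beatriz still does not control it.
No new person acquires control, so the clause is not triggered.

No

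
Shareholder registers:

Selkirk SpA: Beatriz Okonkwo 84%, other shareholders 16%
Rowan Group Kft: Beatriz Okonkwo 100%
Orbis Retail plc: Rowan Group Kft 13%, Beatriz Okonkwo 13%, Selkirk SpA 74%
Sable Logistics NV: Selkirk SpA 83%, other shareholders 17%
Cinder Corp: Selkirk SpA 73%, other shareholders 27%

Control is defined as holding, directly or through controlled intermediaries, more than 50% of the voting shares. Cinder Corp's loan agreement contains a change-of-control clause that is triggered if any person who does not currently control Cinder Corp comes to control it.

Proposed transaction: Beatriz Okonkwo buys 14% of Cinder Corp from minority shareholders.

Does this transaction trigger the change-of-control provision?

The purchase changes only Beatriz's holdings, so Beatriz is the only person who could newly come to control Cinder.
Beatriz holds 84% of Selkirk, so Beatriz controls Selkirk.
Selkirk holds 73% of Cinder, so Beatriz controls Cinder.
So Beatriz already controls Cinder before the transaction.
After the purchase, Beatriz holds 14% of Cinder directly.
Beatriz controlled Cinder already, so this is not a new person acquiring control; every other person's position is unchanged or reduced.
No new person acquires control, so the clause is not triggered.

No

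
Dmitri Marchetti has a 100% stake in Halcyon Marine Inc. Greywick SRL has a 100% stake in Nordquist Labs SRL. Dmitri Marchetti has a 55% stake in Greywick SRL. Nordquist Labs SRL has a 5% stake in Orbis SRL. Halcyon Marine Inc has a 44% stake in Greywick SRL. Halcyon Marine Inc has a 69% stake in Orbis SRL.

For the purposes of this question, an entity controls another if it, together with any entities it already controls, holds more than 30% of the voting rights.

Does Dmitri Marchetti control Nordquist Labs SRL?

Yes

Dmitri holds 100% of Halcyon, so Dmitri controls Halcyon.
Halcyon and Dmitri together hold 44% + 55% = 99% of Greywick, so Dmitri controls Greywick.
Greywick holds 100% of Nordquist, so Dmitri controls Nordquist.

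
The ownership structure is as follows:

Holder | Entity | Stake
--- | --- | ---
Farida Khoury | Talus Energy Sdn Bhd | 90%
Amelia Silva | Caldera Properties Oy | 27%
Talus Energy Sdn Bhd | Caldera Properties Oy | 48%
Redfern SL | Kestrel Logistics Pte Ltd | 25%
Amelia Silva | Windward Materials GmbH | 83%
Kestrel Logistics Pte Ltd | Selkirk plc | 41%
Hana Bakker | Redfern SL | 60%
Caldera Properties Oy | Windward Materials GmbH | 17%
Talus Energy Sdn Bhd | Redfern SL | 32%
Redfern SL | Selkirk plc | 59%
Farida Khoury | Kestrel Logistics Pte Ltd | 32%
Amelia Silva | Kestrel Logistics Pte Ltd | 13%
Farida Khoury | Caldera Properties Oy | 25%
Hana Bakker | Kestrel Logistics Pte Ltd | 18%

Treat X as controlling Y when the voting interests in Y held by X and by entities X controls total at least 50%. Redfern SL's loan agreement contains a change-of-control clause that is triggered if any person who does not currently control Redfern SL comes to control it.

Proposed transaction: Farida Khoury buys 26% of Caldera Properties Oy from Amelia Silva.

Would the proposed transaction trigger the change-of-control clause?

The purchase adds only to Farida's holdings (Amelia's stake shrinks), so Farida is the only person who could newly come to control Redfern.
Farida holds 90% of Talus, so Farida controls Talus.
Talus and Farida together hold 48% + 25% = 73% of Caldera, so Farida controls Caldera.
In Redfern, Farida's side holds only 32%, not ≥ 50%.
So before the transaction, Farida does not control Redfern.
After the purchase, Farida's direct stake in Caldera rises to 25% + 26% = 51%, and Amelia's stake falls to 1%.
Talus and Farida together hold 48% + 51% = 99% of Caldera, so Farida controls Caldera.
After the transaction, Farida's side holds 32% of Redfern, not ≥ 50%, so Farida still does not control Redfern.
No new person acquires control, so the clause is not triggered.

No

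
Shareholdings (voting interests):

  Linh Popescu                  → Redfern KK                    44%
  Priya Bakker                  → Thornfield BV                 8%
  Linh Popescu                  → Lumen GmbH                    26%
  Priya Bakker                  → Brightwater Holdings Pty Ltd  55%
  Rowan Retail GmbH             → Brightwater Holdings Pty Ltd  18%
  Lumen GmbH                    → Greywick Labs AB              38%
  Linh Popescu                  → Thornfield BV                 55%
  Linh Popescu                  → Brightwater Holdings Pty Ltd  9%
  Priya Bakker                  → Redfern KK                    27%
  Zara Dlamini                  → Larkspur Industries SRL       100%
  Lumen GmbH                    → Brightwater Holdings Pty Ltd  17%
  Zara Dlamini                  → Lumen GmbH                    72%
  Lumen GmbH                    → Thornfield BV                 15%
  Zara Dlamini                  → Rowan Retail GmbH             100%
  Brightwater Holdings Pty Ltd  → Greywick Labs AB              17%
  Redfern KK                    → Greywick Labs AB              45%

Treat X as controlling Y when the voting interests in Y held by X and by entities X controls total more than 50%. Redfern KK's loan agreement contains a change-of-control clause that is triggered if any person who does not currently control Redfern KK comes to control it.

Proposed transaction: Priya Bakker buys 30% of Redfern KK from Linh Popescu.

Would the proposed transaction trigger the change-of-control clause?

Yes

The purchase adds only to Priya's holdings (Linh's stake shrinks), so Priya is the only person who could newly come to control Redfern.
Priya holds 55% of Brightwater, so Priya controls Brightwater.
In Redfern, Priya's side holds only 27%, not > 50%.
So before the transaction, Priya does not control Redfern.
After the purchase, Priya's direct stake in Redfern rises to 27% + 30% = 57%, and Linh's stake falls to 14%.
Priya holds 57% of Redfern, so Priya controls Redfern.
Priya did not control Redfern before and does after, so the clause is triggered.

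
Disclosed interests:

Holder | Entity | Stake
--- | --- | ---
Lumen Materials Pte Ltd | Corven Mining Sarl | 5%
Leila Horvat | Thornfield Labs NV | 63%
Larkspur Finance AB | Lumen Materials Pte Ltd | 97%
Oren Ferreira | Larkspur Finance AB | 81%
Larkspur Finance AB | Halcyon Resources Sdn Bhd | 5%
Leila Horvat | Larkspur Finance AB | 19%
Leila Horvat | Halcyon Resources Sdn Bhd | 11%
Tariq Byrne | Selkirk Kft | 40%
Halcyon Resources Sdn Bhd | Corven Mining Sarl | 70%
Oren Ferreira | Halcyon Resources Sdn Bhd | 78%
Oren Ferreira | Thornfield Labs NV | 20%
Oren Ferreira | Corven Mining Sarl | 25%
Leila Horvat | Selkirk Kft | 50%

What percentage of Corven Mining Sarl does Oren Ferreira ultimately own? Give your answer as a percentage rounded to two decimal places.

Oren reaches Corven along 4 paths.
Via Halcyon: 78% × 70% = 54.6%.
Via Larkspur → Halcyon: 81% × 5% × 70% = 2.835%.
Direct stake: 25% = 25%.
Via Larkspur → Lumen: 81% × 97% × 5% = 3.9285%.
Total: 54.6% + 2.835% + 25% + 3.9285% = 86.3635%.
Rounded: 86.36%.

86.36%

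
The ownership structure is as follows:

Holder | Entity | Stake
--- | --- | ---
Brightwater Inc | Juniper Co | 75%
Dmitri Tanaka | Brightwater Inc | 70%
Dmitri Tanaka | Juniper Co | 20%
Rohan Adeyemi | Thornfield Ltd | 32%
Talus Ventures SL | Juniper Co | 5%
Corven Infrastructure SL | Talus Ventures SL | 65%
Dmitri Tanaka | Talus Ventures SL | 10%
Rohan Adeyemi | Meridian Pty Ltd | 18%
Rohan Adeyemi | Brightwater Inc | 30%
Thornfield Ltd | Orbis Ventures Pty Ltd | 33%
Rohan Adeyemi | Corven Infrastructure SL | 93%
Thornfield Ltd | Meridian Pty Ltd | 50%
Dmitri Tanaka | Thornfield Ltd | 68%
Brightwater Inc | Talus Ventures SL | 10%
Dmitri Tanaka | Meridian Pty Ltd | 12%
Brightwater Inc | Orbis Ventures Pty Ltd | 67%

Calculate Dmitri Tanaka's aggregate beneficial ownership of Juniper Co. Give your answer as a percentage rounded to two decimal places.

73.35%

Dmitri reaches Juniper along 4 paths.
Via Brightwater: 70% × 75% = 52.5%.
Direct stake: 20% = 20%.
Via Talus: 10% × 5% = 0.5%.
Via Brightwater → Talus: 70% × 10% × 5% = 0.35%.
Total: 52.5% + 20% + 0.5% + 0.35% = 73.35%.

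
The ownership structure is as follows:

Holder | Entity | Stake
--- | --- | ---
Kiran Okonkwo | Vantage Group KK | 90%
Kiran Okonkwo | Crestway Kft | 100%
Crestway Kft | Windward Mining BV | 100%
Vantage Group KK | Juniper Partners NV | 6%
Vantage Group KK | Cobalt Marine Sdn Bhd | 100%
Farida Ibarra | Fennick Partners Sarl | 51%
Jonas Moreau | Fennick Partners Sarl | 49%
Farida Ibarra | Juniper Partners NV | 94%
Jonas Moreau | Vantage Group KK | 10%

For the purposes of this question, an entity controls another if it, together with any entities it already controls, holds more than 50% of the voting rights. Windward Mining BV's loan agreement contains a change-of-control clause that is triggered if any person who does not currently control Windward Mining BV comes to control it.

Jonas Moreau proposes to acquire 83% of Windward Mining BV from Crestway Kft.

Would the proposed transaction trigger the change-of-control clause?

Yes

The purchase adds only to Jonas's holdings (Crestway's stake shrinks), so Jonas is the only person who could newly come to control Windward.
Jonas's largest direct stake is 49% in Fennick, which does not meet the threshold, so Jonas controls no company.
Neither Jonas nor any entity Jonas controls holds any voting interest in Windward.
So before the transaction, Jonas does not control Windward.
After the purchase, Jonas holds 83% of Windward directly, and Crestway's stake falls to 17%.
Jonas holds 83% of Windward, so Jonas controls Windward.
Jonas did not control Windward before and does after, so the clause is triggered.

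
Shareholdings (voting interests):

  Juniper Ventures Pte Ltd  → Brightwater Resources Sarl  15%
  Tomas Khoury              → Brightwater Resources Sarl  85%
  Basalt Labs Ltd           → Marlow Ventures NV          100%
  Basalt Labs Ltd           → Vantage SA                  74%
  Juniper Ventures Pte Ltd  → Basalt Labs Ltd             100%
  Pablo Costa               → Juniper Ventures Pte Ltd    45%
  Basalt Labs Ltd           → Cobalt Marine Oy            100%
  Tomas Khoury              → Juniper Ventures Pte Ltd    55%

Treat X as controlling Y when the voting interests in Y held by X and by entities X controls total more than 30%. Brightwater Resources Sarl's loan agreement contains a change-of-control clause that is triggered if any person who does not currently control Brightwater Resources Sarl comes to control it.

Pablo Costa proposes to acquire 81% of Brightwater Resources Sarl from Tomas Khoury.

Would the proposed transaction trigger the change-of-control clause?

The purchase adds only to Pablo's holdings (Tomas's stake shrinks), so Pablo is the only person who could newly come to control Brightwater.
Pablo holds 45% of Juniper, so Pablo controls Juniper.
Juniper holds 100% of Basalt, so Pablo controls Basalt.
Basalt holds 74% of Vantage, so Pablo controls Vantage.
Basalt holds 100% of Marlow, so Pablo controls Marlow.
Basalt holds 100% of Cobalt, so Pablo controls Cobalt.
In Brightwater, Pablo's side holds only 15%, not > 30%.
So before the transaction, Pablo does not control Brightwater.
After the purchase, Pablo holds 81% of Brightwater directly, and Tomas's stake falls to 4%.
Juniper and Pablo together hold 15% + 81% = 96% of Brightwater, so Pablo controls Brightwater.
Pablo did not control Brightwater before and does after, so the clause is triggered.

Yes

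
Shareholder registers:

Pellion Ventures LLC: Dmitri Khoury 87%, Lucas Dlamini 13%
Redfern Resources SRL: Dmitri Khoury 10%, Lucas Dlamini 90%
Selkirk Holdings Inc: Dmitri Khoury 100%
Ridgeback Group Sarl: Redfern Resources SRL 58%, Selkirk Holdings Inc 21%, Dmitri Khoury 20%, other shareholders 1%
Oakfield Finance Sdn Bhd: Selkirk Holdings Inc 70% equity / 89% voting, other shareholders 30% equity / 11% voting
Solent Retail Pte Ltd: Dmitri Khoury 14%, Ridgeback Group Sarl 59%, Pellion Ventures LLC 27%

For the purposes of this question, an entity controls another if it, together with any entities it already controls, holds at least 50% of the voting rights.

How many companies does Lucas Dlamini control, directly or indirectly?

3

Lucas holds 90% of Redfern, so Lucas controls Redfern.
Redfern holds 58% of Ridgeback, so Lucas controls Ridgeback.
Ridgeback holds 59% of Solent, so Lucas controls Solent.
No other company's threshold is met.
Lucas controls 3 companies.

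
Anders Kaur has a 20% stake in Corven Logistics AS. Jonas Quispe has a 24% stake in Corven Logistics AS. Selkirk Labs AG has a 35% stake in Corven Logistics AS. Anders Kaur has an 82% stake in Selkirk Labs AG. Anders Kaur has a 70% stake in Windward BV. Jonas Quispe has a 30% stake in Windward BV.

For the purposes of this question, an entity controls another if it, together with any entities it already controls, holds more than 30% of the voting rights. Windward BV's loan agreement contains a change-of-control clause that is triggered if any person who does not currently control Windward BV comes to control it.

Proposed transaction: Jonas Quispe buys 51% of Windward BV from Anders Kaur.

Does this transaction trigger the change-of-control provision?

The purchase adds only to Jonas's holdings (Anders's stake shrinks), so Jonas is the only person who could newly come to control Windward.
Jonas's largest direct stake is 30% in Windward, which does not meet the threshold, so Jonas controls no company.
In Windward, Jonas's side holds only 30%, not > 30%.
So before the transaction, Jonas does not control Windward.
After the purchase, Jonas's direct stake in Windward rises to 30% + 51% = 81%, and Anders's stake falls to 19%.
Jonas holds 81% of Windward, so Jonas controls Windward.
Jonas did not control Windward before and does after, so the clause is triggered.

Yes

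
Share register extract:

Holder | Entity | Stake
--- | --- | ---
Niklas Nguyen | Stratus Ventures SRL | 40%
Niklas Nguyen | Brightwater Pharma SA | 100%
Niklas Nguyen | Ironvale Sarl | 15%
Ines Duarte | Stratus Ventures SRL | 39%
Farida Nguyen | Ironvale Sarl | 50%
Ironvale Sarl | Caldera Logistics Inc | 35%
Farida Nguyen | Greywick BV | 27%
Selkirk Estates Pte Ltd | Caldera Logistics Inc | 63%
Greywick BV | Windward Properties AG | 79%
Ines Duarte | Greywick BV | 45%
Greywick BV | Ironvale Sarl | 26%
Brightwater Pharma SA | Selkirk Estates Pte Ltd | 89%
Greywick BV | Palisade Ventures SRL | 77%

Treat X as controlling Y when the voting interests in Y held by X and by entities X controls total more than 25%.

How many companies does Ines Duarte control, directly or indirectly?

Ines holds 45% of Greywick, so Ines controls Greywick.
Ines holds 39% of Stratus, so Ines controls Stratus.
Greywick holds 26% of Ironvale, so Ines controls Ironvale.
Greywick holds 77% of Palisade, so Ines controls Palisade.
Greywick holds 79% of Windward, so Ines controls Windward.
Ironvale holds 35% of Caldera, so Ines controls Caldera.
No other company's threshold is met.
Ines controls 6 companies.

6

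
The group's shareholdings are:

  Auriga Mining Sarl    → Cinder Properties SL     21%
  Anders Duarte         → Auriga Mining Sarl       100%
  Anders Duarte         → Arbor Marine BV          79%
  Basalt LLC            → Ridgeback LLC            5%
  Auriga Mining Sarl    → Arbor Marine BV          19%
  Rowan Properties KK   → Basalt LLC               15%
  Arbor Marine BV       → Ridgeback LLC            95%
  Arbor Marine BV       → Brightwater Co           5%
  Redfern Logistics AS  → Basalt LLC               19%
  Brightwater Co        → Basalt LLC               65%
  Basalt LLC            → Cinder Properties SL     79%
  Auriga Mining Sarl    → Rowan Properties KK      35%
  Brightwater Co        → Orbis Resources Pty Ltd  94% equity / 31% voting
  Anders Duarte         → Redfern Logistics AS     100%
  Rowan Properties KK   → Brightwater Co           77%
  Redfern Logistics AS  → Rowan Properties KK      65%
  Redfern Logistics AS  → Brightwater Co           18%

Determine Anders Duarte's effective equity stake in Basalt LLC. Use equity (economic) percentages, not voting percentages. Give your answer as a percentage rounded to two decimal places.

Anders reaches Basalt along 8 paths.
Via Redfern: 100% × 19% = 19%.
Via Auriga → Rowan: 100% × 35% × 15% = 5.25%.
Via Redfern → Rowan: 100% × 65% × 15% = 9.75%.
Via Auriga → Rowan → Brightwater: 100% × 35% × 77% × 65% = 17.5175%.
Via Redfern → Rowan → Brightwater: 100% × 65% × 77% × 65% = 32.5325%.
Via Redfern → Brightwater: 100% × 18% × 65% = 11.7%.
Via Arbor → Brightwater: 79% × 5% × 65% = 2.5675%.
Via Auriga → Arbor → Brightwater: 100% × 19% × 5% × 65% = 0.6175%.
Total: 19% + 5.25% + 9.75% + 17.5175% + 32.5325% + 11.7% + 2.5675% + 0.6175% = 98.935%.
Rounded: 98.94%.

98.94%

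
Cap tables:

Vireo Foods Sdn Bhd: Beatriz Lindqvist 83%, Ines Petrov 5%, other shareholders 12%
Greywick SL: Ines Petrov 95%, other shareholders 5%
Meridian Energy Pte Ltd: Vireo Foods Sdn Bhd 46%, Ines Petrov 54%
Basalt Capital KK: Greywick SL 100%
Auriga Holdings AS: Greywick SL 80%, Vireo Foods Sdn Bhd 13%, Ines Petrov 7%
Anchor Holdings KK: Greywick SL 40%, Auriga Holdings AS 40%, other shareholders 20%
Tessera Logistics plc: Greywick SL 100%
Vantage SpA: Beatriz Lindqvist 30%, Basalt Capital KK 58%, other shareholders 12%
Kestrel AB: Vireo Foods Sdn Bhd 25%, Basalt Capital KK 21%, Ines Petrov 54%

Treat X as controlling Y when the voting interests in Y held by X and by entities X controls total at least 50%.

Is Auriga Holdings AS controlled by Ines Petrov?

Yes

Ines holds 95% of Greywick, so Ines controls Greywick.
Greywick and Ines together hold 80% + 7% = 87% of Auriga, so Ines controls Auriga.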